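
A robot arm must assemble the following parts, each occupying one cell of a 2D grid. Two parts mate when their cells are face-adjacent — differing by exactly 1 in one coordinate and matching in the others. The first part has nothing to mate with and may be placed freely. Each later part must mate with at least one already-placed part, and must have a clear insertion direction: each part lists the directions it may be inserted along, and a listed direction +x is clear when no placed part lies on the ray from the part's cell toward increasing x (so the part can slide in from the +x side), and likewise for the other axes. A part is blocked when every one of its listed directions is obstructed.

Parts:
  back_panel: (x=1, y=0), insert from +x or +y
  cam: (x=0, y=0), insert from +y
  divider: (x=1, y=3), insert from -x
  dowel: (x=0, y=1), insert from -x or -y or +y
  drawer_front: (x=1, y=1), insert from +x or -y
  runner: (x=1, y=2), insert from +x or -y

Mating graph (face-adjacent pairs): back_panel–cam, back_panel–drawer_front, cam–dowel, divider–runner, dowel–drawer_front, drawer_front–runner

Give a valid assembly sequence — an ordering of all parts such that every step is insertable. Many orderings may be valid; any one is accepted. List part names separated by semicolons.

back_panel; drawer_front; runner; divider; cam; dowel

1. back_panel@(1, 0) [+x clear] — {back_panel}
2. drawer_front@(1, 1) [+x clear] — {back_panel, drawer_front}
3. runner@(1, 2) [+x clear] — {back_panel, drawer_front, runner}
4. divider@(1, 3) [-x clear] — {back_panel, divider, drawer_front, runner}
5. cam@(0, 0) [+y clear] — {back_panel, cam, divider, drawer_front, runner}
6. dowel@(0, 1) [-x clear] — {back_panel, cam, divider, dowel, drawer_front, runner}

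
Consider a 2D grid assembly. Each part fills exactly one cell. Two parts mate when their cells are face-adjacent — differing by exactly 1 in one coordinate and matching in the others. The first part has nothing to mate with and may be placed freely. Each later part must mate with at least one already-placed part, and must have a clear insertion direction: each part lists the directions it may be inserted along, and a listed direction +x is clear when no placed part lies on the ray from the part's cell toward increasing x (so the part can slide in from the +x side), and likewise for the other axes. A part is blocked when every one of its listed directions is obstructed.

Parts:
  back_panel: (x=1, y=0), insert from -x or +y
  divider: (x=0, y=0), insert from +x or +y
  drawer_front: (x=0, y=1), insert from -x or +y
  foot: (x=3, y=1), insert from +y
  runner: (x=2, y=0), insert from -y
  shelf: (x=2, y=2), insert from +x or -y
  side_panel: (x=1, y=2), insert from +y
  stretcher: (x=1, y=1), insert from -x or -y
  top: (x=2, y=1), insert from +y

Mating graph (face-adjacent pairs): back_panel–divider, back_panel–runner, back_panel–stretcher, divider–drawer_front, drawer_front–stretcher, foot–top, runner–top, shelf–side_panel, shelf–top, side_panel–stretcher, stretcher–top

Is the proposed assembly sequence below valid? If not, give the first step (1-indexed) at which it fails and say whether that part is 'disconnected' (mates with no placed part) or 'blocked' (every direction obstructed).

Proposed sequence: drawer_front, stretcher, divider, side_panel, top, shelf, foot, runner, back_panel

1. drawer_front@(0, 1) [-x clear] — {drawer_front}
2. stretcher@(1, 1) [-y clear] — {drawer_front, stretcher}
3. divider@(0, 0) [+x clear] — {divider, drawer_front, stretcher}
4. side_panel@(1, 2) [+y clear] — {divider, drawer_front, side_panel, stretcher}
5. top@(2, 1) [+y clear] — {divider, drawer_front, side_panel, stretcher, top}
6. shelf@(2, 2) [+x clear] — {divider, drawer_front, shelf, side_panel, stretcher, top}
7. foot@(3, 1) [+y clear] — {divider, drawer_front, foot, shelf, side_panel, stretcher, top}
8. runner@(2, 0) [-y clear] — {divider, drawer_front, foot, runner, shelf, side_panel, stretcher, top}
9. back_panel@(1, 0) — -x/+y all obstructed ⇒ blocked

Invalid at step 9 (blocked)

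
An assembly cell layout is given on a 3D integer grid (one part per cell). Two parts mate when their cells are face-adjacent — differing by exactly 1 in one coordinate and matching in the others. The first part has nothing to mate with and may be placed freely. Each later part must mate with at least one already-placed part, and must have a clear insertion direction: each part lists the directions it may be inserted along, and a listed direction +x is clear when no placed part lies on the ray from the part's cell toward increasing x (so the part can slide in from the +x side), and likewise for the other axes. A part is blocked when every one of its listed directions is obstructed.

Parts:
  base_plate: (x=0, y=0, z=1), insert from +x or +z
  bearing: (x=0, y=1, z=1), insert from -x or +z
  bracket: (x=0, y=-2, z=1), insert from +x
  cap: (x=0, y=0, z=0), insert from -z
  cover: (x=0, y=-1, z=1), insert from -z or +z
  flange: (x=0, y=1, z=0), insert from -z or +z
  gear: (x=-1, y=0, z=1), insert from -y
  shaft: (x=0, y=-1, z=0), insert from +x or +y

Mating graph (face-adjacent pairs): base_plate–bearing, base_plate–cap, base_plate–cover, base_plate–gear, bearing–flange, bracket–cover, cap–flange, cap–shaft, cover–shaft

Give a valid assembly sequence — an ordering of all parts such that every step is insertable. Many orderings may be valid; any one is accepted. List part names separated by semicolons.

1. gear@(-1, 0, 1) [-y clear] — {gear}
2. base_plate@(0, 0, 1) [+x clear] — {base_plate, gear}
3. cap@(0, 0, 0) [-z clear] — {base_plate, cap, gear}
4. flange@(0, 1, 0) [-z clear] — {base_plate, cap, flange, gear}
5. bearing@(0, 1, 1) [-x clear] — {base_plate, bearing, cap, flange, gear}
6. shaft@(0, -1, 0) [+x clear] — {base_plate, bearing, cap, flange, gear, shaft}
7. cover@(0, -1, 1) [+z clear] — {base_plate, bearing, cap, cover, flange, gear, shaft}
8. bracket@(0, -2, 1) [+x clear] — {base_plate, bearing, bracket, cap, cover, flange, gear, shaft}

gear; base_plate; cap; flange; bearing; shaft; cover; bracket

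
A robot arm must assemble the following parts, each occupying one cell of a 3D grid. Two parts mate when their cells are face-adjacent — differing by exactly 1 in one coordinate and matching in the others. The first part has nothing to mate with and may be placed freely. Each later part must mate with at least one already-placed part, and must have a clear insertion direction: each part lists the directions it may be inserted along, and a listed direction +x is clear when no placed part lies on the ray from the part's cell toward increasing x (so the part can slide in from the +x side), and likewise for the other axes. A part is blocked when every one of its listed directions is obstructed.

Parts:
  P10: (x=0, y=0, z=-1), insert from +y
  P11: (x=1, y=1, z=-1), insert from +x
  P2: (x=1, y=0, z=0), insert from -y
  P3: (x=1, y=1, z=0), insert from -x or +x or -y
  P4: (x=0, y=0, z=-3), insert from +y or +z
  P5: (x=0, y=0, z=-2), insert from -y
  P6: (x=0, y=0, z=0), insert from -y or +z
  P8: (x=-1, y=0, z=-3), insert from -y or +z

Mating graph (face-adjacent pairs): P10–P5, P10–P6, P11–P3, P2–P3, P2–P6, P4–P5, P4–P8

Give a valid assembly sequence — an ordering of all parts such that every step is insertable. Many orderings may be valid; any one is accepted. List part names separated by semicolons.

1. P6@(0, 0, 0) [-y clear] — {P6}
2. P10@(0, 0, -1) [+y clear] — {P10, P6}
3. P5@(0, 0, -2) [-y clear] — {P10, P5, P6}
4. P4@(0, 0, -3) [+y clear] — {P10, P4, P5, P6}
5. P8@(-1, 0, -3) [-y clear] — {P10, P4, P5, P6, P8}
6. P2@(1, 0, 0) [-y clear] — {P10, P2, P4, P5, P6, P8}
7. P3@(1, 1, 0) [-x clear] — {P10, P2, P3, P4, P5, P6, P8}
8. P11@(1, 1, -1) [+x clear] — {P10, P11, P2, P3, P4, P5, P6, P8}

P6; P10; P5; P4; P8; P2; P3; P11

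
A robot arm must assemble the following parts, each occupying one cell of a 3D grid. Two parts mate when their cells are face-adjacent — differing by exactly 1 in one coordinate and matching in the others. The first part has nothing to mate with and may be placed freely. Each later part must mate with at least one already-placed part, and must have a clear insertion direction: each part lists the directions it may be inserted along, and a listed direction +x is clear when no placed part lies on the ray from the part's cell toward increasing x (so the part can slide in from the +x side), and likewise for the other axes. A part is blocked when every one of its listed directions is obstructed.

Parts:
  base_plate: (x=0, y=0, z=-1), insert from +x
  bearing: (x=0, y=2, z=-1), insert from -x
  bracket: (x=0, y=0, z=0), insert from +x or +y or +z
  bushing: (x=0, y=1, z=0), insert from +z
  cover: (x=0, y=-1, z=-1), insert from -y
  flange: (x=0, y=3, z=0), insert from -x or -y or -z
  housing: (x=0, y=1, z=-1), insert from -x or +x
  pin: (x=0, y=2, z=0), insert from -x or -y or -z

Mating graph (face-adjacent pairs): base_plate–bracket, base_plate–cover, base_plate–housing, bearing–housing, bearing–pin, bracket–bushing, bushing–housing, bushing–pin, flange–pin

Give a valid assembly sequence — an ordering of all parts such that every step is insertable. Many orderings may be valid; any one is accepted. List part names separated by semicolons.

1. flange@(0, 3, 0) [-x clear] — {flange}
2. pin@(0, 2, 0) [-x clear] — {flange, pin}
3. bushing@(0, 1, 0) [+z clear] — {bushing, flange, pin}
4. housing@(0, 1, -1) [-x clear] — {bushing, flange, housing, pin}
5. bearing@(0, 2, -1) [-x clear] — {bearing, bushing, flange, housing, pin}
6. base_plate@(0, 0, -1) [+x clear] — {base_plate, bearing, bushing, flange, housing, pin}
7. cover@(0, -1, -1) [-y clear] — {base_plate, bearing, bushing, cover, flange, housing, pin}
8. bracket@(0, 0, 0) [+x clear] — {base_plate, bearing, bracket, bushing, cover, flange, housing, pin}

flange; pin; bushing; housing; bearing; base_plate; cover; bracket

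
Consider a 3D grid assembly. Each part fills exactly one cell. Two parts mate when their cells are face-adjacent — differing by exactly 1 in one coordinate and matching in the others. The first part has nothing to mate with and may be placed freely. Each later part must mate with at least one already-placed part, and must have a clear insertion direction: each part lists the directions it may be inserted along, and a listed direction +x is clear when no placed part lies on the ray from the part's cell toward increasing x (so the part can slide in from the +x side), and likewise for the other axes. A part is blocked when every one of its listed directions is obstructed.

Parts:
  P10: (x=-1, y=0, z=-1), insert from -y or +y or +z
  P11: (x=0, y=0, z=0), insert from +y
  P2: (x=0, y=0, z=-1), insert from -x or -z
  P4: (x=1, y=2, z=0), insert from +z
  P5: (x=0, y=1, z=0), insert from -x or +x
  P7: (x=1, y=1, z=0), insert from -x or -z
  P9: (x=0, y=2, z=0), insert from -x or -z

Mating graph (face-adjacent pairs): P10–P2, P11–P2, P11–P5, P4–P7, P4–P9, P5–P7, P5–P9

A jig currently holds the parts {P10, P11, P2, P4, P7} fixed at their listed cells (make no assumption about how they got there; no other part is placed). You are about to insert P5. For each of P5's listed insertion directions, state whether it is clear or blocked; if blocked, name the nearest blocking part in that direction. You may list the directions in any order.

+x: blocked by P7; -x: clear

-x: ray from P5(0, 1, 0) has no placed part ⇒ clear
+x: nearest on ray is P7@(1, 1, 0) ⇒ blocked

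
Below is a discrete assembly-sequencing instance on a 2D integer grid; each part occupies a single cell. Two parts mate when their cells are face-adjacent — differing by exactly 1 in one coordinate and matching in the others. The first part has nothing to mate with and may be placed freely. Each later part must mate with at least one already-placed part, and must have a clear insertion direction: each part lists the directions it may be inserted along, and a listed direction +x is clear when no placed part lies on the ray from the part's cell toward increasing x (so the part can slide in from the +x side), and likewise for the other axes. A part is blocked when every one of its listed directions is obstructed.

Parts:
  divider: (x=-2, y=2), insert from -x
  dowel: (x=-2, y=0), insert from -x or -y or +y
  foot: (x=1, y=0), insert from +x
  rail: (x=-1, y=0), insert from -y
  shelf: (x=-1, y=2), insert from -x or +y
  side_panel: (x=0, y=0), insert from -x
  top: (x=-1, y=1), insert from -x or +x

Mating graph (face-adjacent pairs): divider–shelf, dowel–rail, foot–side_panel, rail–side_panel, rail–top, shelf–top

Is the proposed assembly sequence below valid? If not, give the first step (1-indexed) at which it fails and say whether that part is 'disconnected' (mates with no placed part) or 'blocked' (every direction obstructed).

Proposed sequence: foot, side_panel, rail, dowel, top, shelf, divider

Valid

1. foot@(1, 0) [+x clear] — {foot}
2. side_panel@(0, 0) [-x clear] — {foot, side_panel}
3. rail@(-1, 0) [-y clear] — {foot, rail, side_panel}
4. dowel@(-2, 0) [-x clear] — {dowel, foot, rail, side_panel}
5. top@(-1, 1) [-x clear] — {dowel, foot, rail, side_panel, top}
6. shelf@(-1, 2) [-x clear] — {dowel, foot, rail, shelf, side_panel, top}
7. divider@(-2, 2) [-x clear] — {divider, dowel, foot, rail, shelf, side_panel, top}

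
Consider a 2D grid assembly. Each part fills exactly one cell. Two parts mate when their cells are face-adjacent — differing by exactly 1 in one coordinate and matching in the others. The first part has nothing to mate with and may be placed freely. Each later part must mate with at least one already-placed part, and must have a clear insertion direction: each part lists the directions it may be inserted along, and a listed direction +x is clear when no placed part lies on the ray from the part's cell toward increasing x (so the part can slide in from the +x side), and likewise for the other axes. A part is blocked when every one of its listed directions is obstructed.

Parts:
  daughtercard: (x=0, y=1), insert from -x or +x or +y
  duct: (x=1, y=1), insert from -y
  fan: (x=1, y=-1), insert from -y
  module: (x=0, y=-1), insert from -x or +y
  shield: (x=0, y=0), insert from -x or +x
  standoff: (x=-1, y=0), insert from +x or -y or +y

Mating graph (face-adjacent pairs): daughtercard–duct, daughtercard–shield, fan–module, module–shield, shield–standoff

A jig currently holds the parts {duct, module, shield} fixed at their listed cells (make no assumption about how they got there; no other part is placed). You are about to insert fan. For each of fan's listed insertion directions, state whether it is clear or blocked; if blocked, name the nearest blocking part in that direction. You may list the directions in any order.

-y: ray from fan(1, -1) has no placed part ⇒ clear

-y: clear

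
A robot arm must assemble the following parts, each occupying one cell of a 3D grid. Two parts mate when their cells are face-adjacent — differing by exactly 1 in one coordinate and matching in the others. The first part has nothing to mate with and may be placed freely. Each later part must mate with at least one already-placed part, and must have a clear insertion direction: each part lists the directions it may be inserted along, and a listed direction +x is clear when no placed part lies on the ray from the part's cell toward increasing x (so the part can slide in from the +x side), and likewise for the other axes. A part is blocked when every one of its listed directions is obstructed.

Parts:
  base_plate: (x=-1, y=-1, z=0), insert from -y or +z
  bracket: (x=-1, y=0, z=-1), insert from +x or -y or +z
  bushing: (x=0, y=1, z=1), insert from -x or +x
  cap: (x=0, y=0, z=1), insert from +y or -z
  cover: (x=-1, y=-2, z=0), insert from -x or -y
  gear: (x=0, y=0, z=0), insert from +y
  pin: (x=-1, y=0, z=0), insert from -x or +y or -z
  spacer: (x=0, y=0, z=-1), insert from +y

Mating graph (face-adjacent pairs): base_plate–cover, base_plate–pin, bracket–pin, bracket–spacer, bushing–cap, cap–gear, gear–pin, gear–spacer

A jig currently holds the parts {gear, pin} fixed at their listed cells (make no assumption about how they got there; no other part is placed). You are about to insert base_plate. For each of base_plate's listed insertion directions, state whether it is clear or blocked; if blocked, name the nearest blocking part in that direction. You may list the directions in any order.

+z: clear; -y: clear

-y: ray from base_plate(-1, -1, 0) has no placed part ⇒ clear
+z: ray from base_plate(-1, -1, 0) has no placed part ⇒ clear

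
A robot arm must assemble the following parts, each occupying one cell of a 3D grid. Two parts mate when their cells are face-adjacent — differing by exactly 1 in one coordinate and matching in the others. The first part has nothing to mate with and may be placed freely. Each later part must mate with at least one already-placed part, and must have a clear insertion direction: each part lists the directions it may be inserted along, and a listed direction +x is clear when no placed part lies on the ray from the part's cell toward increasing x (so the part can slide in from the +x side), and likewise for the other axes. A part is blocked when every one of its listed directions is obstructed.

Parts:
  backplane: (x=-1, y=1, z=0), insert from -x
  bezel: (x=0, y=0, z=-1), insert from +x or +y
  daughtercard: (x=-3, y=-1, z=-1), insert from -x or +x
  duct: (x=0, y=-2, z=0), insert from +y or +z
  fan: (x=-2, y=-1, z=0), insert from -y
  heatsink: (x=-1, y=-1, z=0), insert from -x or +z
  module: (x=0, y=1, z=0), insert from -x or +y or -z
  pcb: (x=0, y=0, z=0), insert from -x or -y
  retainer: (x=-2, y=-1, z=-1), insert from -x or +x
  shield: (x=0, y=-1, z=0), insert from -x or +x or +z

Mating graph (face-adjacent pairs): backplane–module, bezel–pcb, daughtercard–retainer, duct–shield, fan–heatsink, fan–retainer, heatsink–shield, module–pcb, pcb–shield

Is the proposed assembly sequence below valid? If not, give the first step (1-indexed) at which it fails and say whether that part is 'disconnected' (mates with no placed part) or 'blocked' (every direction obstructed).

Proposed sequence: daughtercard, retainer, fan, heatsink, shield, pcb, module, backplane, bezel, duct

Valid

1. daughtercard@(-3, -1, -1) [-x clear] — {daughtercard}
2. retainer@(-2, -1, -1) [+x clear] — {daughtercard, retainer}
3. fan@(-2, -1, 0) [-y clear] — {daughtercard, fan, retainer}
4. heatsink@(-1, -1, 0) [+z clear] — {daughtercard, fan, heatsink, retainer}
5. shield@(0, -1, 0) [+x clear] — {daughtercard, fan, heatsink, retainer, shield}
6. pcb@(0, 0, 0) [-x clear] — {daughtercard, fan, heatsink, pcb, retainer, shield}
7. module@(0, 1, 0) [-x clear] — {daughtercard, fan, heatsink, module, pcb, retainer, shield}
8. backplane@(-1, 1, 0) [-x clear] — {backplane, daughtercard, fan, heatsink, module, pcb, retainer, shield}
9. bezel@(0, 0, -1) [+x clear] — {backplane, bezel, daughtercard, fan, heatsink, module, pcb, retainer, shield}
10. duct@(0, -2, 0) [+z clear] — {backplane, bezel, daughtercard, duct, fan, heatsink, module, pcb, retainer, shield}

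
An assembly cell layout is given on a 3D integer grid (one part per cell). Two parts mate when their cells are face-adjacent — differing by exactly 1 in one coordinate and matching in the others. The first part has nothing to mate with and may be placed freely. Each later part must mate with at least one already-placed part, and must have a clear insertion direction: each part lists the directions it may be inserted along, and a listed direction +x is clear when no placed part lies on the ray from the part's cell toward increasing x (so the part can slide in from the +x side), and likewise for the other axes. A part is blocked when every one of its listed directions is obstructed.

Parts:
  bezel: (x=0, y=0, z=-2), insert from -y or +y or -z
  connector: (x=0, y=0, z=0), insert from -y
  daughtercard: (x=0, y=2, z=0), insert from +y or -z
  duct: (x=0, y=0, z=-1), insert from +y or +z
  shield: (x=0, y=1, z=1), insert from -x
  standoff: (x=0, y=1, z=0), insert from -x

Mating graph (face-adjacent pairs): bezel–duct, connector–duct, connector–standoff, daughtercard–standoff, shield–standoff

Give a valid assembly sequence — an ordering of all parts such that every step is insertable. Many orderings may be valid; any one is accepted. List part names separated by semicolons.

1. daughtercard@(0, 2, 0) [+y clear] — {daughtercard}
2. standoff@(0, 1, 0) [-x clear] — {daughtercard, standoff}
3. connector@(0, 0, 0) [-y clear] — {connector, daughtercard, standoff}
4. duct@(0, 0, -1) [+y clear] — {connector, daughtercard, duct, standoff}
5. shield@(0, 1, 1) [-x clear] — {connector, daughtercard, duct, shield, standoff}
6. bezel@(0, 0, -2) [-y clear] — {bezel, connector, daughtercard, duct, shield, standoff}

daughtercard; standoff; connector; duct; shield; bezel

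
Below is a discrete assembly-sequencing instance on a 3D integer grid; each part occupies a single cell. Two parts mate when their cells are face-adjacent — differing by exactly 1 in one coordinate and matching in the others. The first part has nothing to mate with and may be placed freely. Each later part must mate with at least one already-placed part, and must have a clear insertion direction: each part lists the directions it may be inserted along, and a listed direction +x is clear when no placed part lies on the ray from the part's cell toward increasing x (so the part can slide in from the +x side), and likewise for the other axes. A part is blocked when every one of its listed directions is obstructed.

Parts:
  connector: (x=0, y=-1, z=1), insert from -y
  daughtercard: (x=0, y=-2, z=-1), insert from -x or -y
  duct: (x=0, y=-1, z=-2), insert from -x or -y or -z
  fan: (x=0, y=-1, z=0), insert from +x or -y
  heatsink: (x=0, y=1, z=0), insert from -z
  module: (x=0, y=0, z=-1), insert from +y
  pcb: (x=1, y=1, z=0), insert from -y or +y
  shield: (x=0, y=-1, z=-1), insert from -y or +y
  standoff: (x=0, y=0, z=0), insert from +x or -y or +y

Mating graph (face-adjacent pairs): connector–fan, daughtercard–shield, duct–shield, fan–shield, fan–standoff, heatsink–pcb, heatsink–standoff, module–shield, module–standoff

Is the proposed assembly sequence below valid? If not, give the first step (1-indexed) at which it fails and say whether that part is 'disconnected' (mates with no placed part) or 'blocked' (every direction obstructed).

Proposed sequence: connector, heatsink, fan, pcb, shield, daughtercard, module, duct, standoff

Invalid at step 2 (disconnected)

1. connector@(0, -1, 1) [-y clear] — {connector}
2. heatsink@(0, 1, 0) — no placed neighbour ⇒ disconnected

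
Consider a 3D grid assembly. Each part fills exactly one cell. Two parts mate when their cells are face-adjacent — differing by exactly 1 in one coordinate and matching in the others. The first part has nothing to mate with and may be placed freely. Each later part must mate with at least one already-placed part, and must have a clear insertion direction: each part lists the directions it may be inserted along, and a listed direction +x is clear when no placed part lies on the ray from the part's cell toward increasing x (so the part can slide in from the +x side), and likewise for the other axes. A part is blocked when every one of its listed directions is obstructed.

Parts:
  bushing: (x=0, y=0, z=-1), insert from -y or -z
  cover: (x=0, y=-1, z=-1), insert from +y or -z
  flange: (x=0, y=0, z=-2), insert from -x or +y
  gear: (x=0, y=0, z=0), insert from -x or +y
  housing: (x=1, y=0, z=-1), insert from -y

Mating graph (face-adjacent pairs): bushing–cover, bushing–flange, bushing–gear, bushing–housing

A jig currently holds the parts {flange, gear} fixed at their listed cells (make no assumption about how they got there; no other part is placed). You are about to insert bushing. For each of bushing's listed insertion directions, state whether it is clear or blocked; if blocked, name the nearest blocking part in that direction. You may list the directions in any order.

-y: ray from bushing(0, 0, -1) has no placed part ⇒ clear
-z: nearest on ray is flange@(0, 0, -2) ⇒ blocked

-y: clear; -z: blocked by flange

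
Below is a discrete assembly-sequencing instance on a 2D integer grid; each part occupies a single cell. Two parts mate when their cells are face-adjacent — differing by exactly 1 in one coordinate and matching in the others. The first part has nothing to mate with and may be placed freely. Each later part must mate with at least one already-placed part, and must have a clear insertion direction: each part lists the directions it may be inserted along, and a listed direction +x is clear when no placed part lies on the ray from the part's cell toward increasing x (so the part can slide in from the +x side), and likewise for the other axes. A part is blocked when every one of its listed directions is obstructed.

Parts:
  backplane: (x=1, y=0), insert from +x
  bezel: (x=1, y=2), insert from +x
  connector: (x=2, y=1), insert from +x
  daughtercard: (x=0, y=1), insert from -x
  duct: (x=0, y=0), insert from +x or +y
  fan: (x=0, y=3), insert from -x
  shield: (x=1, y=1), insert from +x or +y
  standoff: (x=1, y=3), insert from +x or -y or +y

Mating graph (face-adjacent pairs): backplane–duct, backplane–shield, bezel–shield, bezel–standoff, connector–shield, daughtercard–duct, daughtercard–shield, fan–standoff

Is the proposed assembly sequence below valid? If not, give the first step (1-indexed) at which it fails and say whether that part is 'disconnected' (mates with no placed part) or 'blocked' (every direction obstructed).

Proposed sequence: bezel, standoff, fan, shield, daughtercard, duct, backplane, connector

1. bezel@(1, 2) [+x clear] — {bezel}
2. standoff@(1, 3) [+x clear] — {bezel, standoff}
3. fan@(0, 3) [-x clear] — {bezel, fan, standoff}
4. shield@(1, 1) [+x clear] — {bezel, fan, shield, standoff}
5. daughtercard@(0, 1) [-x clear] — {bezel, daughtercard, fan, shield, standoff}
6. duct@(0, 0) [+x clear] — {bezel, daughtercard, duct, fan, shield, standoff}
7. backplane@(1, 0) [+x clear] — {backplane, bezel, daughtercard, duct, fan, shield, standoff}
8. connector@(2, 1) [+x clear] — {backplane, bezel, connector, daughtercard, duct, fan, shield, standoff}

Valid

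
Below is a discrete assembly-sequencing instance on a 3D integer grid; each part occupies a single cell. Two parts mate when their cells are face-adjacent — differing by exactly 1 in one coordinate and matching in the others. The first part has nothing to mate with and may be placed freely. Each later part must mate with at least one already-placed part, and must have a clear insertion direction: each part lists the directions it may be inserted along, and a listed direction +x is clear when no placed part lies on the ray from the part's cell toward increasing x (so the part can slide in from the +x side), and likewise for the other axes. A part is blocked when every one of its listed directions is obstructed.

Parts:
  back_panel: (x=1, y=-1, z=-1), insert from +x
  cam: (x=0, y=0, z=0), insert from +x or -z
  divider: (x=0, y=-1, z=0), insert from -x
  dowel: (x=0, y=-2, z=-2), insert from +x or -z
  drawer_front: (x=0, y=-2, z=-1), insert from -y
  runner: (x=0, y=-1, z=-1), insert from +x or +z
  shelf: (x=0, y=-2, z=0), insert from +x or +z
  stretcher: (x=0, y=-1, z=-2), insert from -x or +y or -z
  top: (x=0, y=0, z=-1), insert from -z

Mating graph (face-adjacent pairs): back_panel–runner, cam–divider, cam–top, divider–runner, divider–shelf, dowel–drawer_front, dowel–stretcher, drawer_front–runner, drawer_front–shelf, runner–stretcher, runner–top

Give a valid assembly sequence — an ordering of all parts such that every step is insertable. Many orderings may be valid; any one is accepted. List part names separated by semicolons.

1. stretcher@(0, -1, -2) [-x clear] — {stretcher}
2. runner@(0, -1, -1) [+x clear] — {runner, stretcher}
3. back_panel@(1, -1, -1) [+x clear] — {back_panel, runner, stretcher}
4. top@(0, 0, -1) [-z clear] — {back_panel, runner, stretcher, top}
5. divider@(0, -1, 0) [-x clear] — {back_panel, divider, runner, stretcher, top}
6. shelf@(0, -2, 0) [+x clear] — {back_panel, divider, runner, shelf, stretcher, top}
7. cam@(0, 0, 0) [+x clear] — {back_panel, cam, divider, runner, shelf, stretcher, top}
8. dowel@(0, -2, -2) [+x clear] — {back_panel, cam, divider, dowel, runner, shelf, stretcher, top}
9. drawer_front@(0, -2, -1) [-y clear] — {back_panel, cam, divider, dowel, drawer_front, runner, shelf, stretcher, top}

stretcher; runner; back_panel; top; divider; shelf; cam; dowel; drawer_front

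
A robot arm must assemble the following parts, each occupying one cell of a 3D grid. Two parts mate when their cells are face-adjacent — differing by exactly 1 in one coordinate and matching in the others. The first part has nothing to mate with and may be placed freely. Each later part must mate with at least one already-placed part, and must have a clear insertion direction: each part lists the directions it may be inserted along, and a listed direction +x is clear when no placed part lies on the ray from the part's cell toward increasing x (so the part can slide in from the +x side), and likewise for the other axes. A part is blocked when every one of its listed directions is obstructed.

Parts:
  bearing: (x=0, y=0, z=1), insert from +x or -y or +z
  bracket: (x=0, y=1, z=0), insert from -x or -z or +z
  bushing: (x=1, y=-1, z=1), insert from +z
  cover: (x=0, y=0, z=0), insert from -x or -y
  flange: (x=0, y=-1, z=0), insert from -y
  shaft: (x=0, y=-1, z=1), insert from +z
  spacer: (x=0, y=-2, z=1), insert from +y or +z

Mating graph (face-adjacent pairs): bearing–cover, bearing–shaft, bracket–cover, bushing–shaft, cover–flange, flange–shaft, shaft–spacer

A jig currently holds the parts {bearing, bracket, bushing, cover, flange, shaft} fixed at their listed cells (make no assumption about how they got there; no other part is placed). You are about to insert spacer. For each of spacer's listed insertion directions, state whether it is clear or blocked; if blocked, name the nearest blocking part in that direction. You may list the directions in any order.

+y: nearest on ray is shaft@(0, -1, 1) ⇒ blocked
+z: ray from spacer(0, -2, 1) has no placed part ⇒ clear

+y: blocked by shaft; +z: clear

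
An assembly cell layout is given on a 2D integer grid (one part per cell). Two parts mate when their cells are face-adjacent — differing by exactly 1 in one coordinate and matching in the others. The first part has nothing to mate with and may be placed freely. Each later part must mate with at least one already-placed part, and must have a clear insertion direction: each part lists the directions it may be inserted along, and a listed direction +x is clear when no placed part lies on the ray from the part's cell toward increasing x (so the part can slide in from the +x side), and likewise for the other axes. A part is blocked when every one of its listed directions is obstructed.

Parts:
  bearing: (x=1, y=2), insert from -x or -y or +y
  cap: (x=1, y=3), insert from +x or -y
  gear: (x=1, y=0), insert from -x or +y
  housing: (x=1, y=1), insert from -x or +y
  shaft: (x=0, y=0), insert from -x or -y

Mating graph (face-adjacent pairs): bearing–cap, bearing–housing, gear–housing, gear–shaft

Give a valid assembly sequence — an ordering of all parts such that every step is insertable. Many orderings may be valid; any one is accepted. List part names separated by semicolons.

bearing; housing; gear; shaft; cap

1. bearing@(1, 2) [-x clear] — {bearing}
2. housing@(1, 1) [-x clear] — {bearing, housing}
3. gear@(1, 0) [-x clear] — {bearing, gear, housing}
4. shaft@(0, 0) [-x clear] — {bearing, gear, housing, shaft}
5. cap@(1, 3) [+x clear] — {bearing, cap, gear, housing, shaft}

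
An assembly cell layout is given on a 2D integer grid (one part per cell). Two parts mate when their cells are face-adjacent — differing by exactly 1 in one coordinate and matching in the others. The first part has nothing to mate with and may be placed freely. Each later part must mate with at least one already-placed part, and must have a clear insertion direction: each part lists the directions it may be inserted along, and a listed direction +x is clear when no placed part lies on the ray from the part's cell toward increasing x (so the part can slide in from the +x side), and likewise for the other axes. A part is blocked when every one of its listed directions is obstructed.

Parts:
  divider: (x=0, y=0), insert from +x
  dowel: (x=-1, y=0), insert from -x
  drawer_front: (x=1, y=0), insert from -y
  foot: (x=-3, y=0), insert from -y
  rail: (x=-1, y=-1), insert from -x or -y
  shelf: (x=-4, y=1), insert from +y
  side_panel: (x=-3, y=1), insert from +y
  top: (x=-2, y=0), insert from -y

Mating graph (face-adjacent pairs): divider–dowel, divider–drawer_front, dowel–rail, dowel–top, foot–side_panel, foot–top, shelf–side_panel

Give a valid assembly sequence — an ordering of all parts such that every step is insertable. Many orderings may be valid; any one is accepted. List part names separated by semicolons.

1. dowel@(-1, 0) [-x clear] — {dowel}
2. rail@(-1, -1) [-x clear] — {dowel, rail}
3. divider@(0, 0) [+x clear] — {divider, dowel, rail}
4. top@(-2, 0) [-y clear] — {divider, dowel, rail, top}
5. foot@(-3, 0) [-y clear] — {divider, dowel, foot, rail, top}
6. side_panel@(-3, 1) [+y clear] — {divider, dowel, foot, rail, side_panel, top}
7. drawer_front@(1, 0) [-y clear] — {divider, dowel, drawer_front, foot, rail, side_panel, top}
8. shelf@(-4, 1) [+y clear] — {divider, dowel, drawer_front, foot, rail, shelf, side_panel, top}

dowel; rail; divider; top; foot; side_panel; drawer_front; shelf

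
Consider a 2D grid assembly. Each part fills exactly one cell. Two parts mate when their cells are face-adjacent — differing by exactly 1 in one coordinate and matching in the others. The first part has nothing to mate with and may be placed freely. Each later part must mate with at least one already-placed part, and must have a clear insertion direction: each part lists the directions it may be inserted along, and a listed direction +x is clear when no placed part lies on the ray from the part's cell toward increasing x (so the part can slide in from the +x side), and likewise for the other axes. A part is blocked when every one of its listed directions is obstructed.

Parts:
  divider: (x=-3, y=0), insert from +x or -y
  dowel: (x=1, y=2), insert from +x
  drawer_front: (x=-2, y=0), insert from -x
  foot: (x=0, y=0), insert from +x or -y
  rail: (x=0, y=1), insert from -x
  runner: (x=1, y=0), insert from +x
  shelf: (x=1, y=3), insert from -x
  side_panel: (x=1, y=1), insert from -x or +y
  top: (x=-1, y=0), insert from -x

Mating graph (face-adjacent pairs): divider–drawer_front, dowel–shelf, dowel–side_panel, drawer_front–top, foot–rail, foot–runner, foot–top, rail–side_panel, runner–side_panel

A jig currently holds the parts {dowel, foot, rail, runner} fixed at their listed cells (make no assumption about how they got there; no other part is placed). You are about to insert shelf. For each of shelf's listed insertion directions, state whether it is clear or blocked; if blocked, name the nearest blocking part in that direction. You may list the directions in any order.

-x: ray from shelf(1, 3) has no placed part ⇒ clear

-x: clear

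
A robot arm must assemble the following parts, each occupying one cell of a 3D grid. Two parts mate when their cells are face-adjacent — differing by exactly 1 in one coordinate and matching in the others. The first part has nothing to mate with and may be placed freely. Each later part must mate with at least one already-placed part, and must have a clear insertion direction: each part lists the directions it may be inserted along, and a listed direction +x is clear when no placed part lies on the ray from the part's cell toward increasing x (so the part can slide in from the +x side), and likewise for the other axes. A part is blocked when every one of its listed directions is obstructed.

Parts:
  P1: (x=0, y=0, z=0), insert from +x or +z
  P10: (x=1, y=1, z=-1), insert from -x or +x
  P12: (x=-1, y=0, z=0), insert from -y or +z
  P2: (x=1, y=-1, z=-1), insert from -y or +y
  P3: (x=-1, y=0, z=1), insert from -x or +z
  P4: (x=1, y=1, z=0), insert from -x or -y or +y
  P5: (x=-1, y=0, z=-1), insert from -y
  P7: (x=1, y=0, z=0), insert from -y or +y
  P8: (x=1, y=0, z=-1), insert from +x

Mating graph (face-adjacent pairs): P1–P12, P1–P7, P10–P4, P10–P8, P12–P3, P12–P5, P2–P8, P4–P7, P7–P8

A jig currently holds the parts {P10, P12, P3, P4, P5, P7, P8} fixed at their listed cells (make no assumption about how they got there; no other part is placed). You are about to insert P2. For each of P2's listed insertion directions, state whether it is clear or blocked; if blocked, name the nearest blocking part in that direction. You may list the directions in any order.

+y: blocked by P8; -y: clear

-y: ray from P2(1, -1, -1) has no placed part ⇒ clear
+y: nearest on ray is P8@(1, 0, -1) ⇒ blocked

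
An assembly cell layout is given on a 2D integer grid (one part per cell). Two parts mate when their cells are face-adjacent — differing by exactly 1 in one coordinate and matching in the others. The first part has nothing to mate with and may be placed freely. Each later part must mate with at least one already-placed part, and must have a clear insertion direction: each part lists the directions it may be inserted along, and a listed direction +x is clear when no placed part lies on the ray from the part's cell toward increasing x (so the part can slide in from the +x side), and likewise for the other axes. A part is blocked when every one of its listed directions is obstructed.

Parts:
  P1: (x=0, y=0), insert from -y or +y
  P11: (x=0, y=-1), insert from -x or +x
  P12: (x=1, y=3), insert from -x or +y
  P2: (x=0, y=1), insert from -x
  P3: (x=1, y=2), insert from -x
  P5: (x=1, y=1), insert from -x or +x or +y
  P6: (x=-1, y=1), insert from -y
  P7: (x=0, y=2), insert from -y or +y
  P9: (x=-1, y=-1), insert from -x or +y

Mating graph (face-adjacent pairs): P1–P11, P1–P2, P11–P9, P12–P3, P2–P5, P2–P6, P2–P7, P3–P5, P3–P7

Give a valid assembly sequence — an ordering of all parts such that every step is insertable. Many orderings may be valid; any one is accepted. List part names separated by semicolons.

1. P3@(1, 2) [-x clear] — {P3}
2. P7@(0, 2) [-y clear] — {P3, P7}
3. P2@(0, 1) [-x clear] — {P2, P3, P7}
4. P1@(0, 0) [-y clear] — {P1, P2, P3, P7}
5. P6@(-1, 1) [-y clear] — {P1, P2, P3, P6, P7}
6. P12@(1, 3) [-x clear] — {P1, P12, P2, P3, P6, P7}
7. P11@(0, -1) [-x clear] — {P1, P11, P12, P2, P3, P6, P7}
8. P9@(-1, -1) [-x clear] — {P1, P11, P12, P2, P3, P6, P7, P9}
9. P5@(1, 1) [+x clear] — {P1, P11, P12, P2, P3, P5, P6, P7, P9}

P3; P7; P2; P1; P6; P12; P11; P9; P5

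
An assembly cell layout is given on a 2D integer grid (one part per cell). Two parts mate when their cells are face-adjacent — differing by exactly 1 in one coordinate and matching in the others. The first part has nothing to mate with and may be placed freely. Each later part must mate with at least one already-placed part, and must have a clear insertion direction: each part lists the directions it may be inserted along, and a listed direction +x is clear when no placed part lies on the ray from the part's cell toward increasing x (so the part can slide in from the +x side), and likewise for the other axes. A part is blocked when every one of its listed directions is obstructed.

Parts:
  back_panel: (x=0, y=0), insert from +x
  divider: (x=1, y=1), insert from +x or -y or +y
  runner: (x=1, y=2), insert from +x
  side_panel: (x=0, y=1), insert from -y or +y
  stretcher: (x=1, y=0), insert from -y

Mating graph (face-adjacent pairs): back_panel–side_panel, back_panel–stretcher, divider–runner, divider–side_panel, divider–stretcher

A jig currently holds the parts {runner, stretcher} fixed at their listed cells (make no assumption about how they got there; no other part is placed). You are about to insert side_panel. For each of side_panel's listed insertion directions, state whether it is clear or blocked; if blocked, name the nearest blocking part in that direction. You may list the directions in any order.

-y: ray from side_panel(0, 1) has no placed part ⇒ clear
+y: ray from side_panel(0, 1) has no placed part ⇒ clear

+y: clear; -y: clear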